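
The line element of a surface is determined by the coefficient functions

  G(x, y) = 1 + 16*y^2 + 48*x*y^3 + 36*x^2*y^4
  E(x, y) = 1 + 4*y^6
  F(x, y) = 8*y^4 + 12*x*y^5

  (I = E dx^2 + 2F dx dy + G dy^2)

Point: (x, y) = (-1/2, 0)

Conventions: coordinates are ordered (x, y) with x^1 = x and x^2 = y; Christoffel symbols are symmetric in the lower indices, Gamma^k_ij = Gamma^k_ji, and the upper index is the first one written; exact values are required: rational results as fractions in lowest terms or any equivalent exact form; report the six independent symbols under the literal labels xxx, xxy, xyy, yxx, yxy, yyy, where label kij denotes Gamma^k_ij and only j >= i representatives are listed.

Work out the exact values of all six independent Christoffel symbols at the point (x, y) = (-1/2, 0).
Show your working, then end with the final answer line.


E = 1, F = 0, G = 1 at the point
E_x = 0, E_y = 0, F_x = 0, F_y = 0, G_x = 0, G_y = 0
EG - F^2 = 1;  g^inv = (1) * [[1, 0], [0, 1]]
first-kind symbols [ij,l] = (1/2)(d_i g_jl + d_j g_il - d_l g_ij): [xx,x] = E_x/2 = 0, [xx,y] = F_x - E_y/2 = 0, [xy,x] = E_y/2 = 0, [xy,y] = G_x/2 = 0, [yy,x] = F_y - G_x/2 = 0, [yy,y] = G_y/2 = 0
Gamma^x_ij = (G*[ij,x] - F*[ij,y])/(EG - F^2), Gamma^y_ij = (E*[ij,y] - F*[ij,x])/(EG - F^2)

Answer: Gamma_xxx = 0, Gamma_xxy = 0, Gamma_xyy = 0, Gamma_yxx = 0, Gamma_yxy = 0, Gamma_yyy = 0


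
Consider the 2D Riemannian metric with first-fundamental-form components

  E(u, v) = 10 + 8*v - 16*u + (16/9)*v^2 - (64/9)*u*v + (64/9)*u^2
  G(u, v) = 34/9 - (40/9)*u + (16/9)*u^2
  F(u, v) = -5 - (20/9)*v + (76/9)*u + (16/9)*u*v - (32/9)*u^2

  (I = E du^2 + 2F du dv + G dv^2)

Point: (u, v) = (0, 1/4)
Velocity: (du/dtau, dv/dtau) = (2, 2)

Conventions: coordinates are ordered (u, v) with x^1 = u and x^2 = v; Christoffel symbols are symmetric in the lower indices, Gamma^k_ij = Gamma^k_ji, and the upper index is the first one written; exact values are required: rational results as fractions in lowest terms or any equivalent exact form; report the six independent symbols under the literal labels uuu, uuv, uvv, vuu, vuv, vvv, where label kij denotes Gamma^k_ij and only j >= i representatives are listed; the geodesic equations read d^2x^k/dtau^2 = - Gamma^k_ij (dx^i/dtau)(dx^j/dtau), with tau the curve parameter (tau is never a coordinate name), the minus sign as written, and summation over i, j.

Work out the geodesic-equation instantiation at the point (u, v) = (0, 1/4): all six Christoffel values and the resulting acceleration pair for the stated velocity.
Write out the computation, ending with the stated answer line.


E = 109/9, F = -50/9, G = 34/9 at the point
E_u = -160/9, E_v = 80/9, F_u = 80/9, F_v = -20/9, G_u = -40/9, G_v = 0
EG - F^2 = 134/9;  g^inv = (9/134) * [[34/9, 50/9], [50/9, 109/9]]
first-kind symbols [ij,l] = (1/2)(d_i g_jl + d_j g_il - d_l g_ij): [uu,u] = E_u/2 = -80/9, [uu,v] = F_u - E_v/2 = 40/9, [uv,u] = E_v/2 = 40/9, [uv,v] = G_u/2 = -20/9, [vv,u] = F_v - G_u/2 = 0, [vv,v] = G_v/2 = 0
Gamma^u_ij = (G*[ij,u] - F*[ij,v])/(EG - F^2), Gamma^v_ij = (E*[ij,v] - F*[ij,u])/(EG - F^2)
Gamma_uuu = -40/67, Gamma_uuv = 20/67, Gamma_uvv = 0, Gamma_vuu = 20/67, Gamma_vuv = -10/67, Gamma_vvv = 0
d^2u/dtau^2 = -(Gamma_uuu*(2)^2 + 2*Gamma_uuv*(2)*(2) + Gamma_uvv*(2)^2) = 0
d^2v/dtau^2 = -(Gamma_vuu*(2)^2 + 2*Gamma_vuv*(2)*(2) + Gamma_vvv*(2)^2) = 0

Answer: Gamma_uuu = -40/67, Gamma_uuv = 20/67, Gamma_uvv = 0, Gamma_vuu = 20/67, Gamma_vuv = -10/67, Gamma_vvv = 0; accelerations (d^2u/dtau^2, d^2v/dtau^2) = (0, 0)


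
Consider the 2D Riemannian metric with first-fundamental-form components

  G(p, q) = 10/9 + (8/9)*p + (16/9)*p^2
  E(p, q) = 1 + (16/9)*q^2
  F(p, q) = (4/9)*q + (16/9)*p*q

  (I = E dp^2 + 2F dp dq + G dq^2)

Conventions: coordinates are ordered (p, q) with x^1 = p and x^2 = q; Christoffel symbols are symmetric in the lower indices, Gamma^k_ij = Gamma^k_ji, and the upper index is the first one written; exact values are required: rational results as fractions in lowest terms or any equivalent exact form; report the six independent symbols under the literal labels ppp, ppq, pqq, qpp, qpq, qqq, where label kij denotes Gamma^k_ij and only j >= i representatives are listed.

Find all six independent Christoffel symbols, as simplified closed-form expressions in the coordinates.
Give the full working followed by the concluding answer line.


E = 1 + (16/9)*q^2; F = (4/9)*q + (16/9)*p*q; G = 10/9 + (8/9)*p + (16/9)*p^2
Gamma^k_ij = (1/2) g^{kl} (d_i g_jl + d_j g_il - d_l g_ij), with g^inv = (1/(EG-F^2)) [[G, -F], [-F, E]]
first partials: E_p = 0, E_q = (32/9)*q, F_p = (16/9)*q, F_q = 4/9 + (16/9)*p, G_p = 8/9 + (32/9)*p, G_q = 0
D = EG - F^2 = 10/9 + (8/9)*p + (16/9)*q^2 + (16/9)*p^2
expanded: Gamma^p_pp = (G E_p - 2F F_p + F E_q)/(2D), Gamma^p_pq = (G E_q - F G_p)/(2D), Gamma^p_qq = (2G F_q - G G_p - F G_q)/(2D), Gamma^q_pp = (2E F_p - E E_q - F E_p)/(2D), Gamma^q_pq = (E G_p - F E_q)/(2D), Gamma^q_qq = (E G_q - 2F F_q + F G_p)/(2D); substitute and cancel common factors

Answer: Gamma_ppp = 0, Gamma_ppq = 8*q/(8*p^2 + 4*p + 8*q^2 + 5), Gamma_pqq = 0, Gamma_qpp = 0, Gamma_qpq = (8*p + 2)/(8*p^2 + 4*p + 8*q^2 + 5), Gamma_qqq = 0


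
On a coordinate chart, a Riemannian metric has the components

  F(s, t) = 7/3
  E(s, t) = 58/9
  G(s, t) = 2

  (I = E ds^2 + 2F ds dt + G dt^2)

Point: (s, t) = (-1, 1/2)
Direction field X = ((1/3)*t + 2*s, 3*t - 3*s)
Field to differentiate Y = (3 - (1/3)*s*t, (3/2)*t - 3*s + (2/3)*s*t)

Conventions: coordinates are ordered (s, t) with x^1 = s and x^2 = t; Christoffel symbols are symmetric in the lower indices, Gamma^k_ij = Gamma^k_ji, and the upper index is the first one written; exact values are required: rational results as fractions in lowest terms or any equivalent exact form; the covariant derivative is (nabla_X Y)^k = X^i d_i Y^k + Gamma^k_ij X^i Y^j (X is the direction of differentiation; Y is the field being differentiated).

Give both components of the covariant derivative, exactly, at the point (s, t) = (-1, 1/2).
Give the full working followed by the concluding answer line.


E = 58/9, F = 7/3, G = 2 at the point
E_s = 0, E_t = 0, F_s = 0, F_t = 0, G_s = 0, G_t = 0
EG - F^2 = 67/9;  g^inv = (9/67) * [[2, -7/3], [-7/3, 58/9]]
first-kind symbols [ij,l] = (1/2)(d_i g_jl + d_j g_il - d_l g_ij): [ss,s] = E_s/2 = 0, [ss,t] = F_s - E_t/2 = 0, [st,s] = E_t/2 = 0, [st,t] = G_s/2 = 0, [tt,s] = F_t - G_s/2 = 0, [tt,t] = G_t/2 = 0
Gamma^s_ij = (G*[ij,s] - F*[ij,t])/(EG - F^2), Gamma^t_ij = (E*[ij,t] - F*[ij,s])/(EG - F^2)
Gamma_sss = 0, Gamma_sst = 0, Gamma_stt = 0, Gamma_tss = 0, Gamma_tst = 0, Gamma_ttt = 0
X = (-11/6, 9/2), Y = (19/6, 41/12) at the point

Answer: (nabla_X Y)^s = 65/36, (nabla_X Y)^t = 311/36


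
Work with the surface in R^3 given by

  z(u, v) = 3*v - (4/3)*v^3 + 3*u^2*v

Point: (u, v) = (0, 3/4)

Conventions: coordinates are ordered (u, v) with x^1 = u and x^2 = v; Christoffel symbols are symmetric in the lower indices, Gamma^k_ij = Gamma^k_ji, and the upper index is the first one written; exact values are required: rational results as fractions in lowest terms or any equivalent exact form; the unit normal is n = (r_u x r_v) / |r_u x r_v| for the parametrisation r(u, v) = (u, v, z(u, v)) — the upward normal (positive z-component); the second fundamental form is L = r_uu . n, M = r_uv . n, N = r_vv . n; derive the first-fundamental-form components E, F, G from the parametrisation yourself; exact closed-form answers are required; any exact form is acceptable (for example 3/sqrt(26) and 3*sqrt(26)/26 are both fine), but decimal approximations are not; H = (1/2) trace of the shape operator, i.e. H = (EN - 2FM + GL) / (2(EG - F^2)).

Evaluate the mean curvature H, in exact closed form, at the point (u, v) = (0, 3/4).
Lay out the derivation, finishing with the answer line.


z_u = 0, z_v = 3/4, z_uu = 9/2, z_uv = 0, z_vv = -6
E = 1, F = 0, G = 25/16; answer radicand W^2 = 25/16
unnormalised second-form numerators: l = 9/2, m = 0, n = -6; L = l/sqrt(25/16), and similarly M = m/sqrt(W^2), N = n/sqrt(W^2)
H = (E*n - 2*F*m + G*l) / (2*(EG - F^2)*sqrt(W^2)); E*n - 2*F*m + G*l = 33/32, EG - F^2 = 25/16, so H = (33/100)/sqrt(25/16)

Answer: H = 33/125


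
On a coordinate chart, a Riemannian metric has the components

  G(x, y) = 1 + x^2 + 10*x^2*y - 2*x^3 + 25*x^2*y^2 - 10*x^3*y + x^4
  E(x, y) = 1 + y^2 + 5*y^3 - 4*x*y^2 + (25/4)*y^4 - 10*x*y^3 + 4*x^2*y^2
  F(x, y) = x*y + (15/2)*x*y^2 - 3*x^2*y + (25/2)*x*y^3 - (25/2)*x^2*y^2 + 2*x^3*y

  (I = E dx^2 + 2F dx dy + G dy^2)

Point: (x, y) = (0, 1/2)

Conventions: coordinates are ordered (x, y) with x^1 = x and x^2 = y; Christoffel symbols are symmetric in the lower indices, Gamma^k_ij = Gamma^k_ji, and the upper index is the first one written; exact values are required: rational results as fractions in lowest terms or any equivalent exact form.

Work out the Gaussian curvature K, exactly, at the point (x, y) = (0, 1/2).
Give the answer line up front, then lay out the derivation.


Answer: K = -50176/21025

E = 145/64, F = 0, G = 1, EG - F^2 = 145/64 at the point
E_x = -9/4, E_y = 63/8, F_x = 63/16, F_y = 0, G_x = 0, G_y = 0
E_yy = 143/4, F_xy = 143/8, G_xx = 49/2
Brioschi: K = (det M1 - det M2) / (EG - F^2)^2 with the standard first/second-derivative matrices M1, M2.
M1 = [[-E_yy/2 + F_xy - G_xx/2, E_x/2, F_x - E_y/2], [F_y - G_x/2, E, F], [G_y/2, F, G]] = [[-49/4, -9/8, 0], [0, 145/64, 0], [0, 0, 1]]; det M1 = -7105/256
M2 = [[0, E_y/2, G_x/2], [E_y/2, E, F], [G_x/2, F, G]] = [[0, 63/16, 0], [63/16, 145/64, 0], [0, 0, 1]]; det M2 = -3969/256
det M1 - det M2 = -49/4; K = -49/4 / (145/64)^2 = -50176/21025


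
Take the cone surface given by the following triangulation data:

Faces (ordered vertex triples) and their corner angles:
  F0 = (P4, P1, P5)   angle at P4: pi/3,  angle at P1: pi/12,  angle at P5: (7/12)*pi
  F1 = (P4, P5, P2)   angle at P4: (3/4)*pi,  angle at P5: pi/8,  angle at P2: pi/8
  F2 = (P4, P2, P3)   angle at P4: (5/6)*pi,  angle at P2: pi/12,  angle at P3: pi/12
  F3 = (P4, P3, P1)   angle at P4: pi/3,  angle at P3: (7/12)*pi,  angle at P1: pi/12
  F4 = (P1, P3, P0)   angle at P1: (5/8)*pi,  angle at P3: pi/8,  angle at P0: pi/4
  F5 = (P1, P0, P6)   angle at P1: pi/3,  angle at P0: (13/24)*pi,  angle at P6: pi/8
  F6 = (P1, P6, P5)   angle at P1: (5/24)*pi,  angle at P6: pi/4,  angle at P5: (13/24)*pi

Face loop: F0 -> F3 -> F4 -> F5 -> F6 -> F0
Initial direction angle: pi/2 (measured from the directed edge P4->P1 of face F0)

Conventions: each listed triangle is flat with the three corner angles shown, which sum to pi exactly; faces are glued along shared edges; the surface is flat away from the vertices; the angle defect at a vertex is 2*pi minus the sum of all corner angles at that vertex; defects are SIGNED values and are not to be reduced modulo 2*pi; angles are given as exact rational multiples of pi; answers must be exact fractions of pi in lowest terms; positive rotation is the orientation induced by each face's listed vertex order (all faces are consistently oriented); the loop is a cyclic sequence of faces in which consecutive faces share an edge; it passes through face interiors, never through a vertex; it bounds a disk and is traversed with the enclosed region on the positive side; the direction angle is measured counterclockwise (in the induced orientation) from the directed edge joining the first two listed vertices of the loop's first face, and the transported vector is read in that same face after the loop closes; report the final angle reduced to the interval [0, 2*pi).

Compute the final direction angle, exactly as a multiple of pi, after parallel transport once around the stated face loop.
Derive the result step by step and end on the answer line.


enclosed vertex P1: corner angles sum to (4/3)*pi, defect = 2*pi - (4/3)*pi = (2/3)*pi
adding the enclosed defects to the starting angle (mod 2*pi, induced orientation) gives the holonomy
final angle = pi/2 + (2/3)*pi = (7/6)*pi (mod 2*pi)

Answer: final direction angle = (7/6)*pi


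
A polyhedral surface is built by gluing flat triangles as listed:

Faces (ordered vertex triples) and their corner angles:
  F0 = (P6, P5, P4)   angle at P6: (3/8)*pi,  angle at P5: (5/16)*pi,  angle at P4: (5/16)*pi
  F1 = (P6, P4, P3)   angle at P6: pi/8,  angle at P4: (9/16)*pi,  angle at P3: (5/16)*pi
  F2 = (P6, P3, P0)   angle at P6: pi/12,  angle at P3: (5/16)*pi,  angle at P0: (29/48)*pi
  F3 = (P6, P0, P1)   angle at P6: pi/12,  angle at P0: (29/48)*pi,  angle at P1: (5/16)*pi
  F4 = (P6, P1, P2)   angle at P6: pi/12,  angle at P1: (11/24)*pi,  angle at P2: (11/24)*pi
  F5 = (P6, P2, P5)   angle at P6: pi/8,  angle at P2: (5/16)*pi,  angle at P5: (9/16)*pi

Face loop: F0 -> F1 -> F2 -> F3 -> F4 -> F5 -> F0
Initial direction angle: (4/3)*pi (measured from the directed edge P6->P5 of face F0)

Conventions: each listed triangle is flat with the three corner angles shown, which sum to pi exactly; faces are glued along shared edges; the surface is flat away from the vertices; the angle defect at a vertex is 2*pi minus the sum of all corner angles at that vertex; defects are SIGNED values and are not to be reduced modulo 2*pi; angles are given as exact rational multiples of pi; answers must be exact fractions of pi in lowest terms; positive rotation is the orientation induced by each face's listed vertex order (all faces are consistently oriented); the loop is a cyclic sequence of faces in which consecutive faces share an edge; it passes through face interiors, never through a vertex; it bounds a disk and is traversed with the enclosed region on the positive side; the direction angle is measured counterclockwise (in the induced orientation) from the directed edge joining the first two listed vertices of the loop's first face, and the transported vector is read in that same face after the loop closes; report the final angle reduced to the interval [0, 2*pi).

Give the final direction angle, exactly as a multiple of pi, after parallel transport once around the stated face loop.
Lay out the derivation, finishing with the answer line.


enclosed vertex P6: corner angles sum to (7/8)*pi, defect = 2*pi - (7/8)*pi = (9/8)*pi
the rotation equals the total enclosed defect, so the final angle is initial + defects (mod 2*pi)
final angle = (4/3)*pi + (9/8)*pi = (11/24)*pi (mod 2*pi)

Answer: final direction angle = (11/24)*pi


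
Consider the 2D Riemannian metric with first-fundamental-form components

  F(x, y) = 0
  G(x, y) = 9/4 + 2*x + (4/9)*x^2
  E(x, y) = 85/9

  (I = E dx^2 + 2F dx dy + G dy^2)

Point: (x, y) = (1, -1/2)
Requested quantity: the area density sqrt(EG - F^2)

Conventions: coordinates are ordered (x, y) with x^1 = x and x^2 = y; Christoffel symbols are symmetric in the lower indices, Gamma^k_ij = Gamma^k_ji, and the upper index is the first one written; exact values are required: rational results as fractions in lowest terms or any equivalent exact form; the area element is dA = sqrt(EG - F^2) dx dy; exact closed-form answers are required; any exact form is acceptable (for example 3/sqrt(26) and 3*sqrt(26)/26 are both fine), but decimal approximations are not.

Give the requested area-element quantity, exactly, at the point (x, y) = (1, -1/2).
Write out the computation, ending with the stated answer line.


E = 85/9, F = 0, G = 169/36; EG - F^2 = 14365/324

Answer: sqrt(EG - F^2) = 13*sqrt(85)/18


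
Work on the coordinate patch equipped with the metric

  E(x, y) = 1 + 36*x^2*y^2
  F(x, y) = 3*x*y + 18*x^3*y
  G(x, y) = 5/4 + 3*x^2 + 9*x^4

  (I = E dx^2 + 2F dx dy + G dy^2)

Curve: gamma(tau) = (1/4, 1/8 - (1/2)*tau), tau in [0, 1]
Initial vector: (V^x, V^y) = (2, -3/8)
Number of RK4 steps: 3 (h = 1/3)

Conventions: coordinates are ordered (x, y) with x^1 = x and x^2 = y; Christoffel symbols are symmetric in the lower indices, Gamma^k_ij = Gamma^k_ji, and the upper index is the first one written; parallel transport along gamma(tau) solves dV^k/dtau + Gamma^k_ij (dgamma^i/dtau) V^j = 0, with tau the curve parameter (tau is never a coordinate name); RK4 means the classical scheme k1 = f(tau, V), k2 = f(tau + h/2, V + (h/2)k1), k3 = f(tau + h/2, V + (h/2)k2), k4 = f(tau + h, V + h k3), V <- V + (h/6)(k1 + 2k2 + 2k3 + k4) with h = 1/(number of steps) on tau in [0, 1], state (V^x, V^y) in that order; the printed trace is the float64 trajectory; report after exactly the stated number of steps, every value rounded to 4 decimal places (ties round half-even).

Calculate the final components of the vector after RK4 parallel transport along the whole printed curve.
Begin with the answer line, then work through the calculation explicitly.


Answer: V^x = 1.8361, V^y = 0.2822

gamma'(tau) = (0, -1/2); f(tau, V)^k = -Gamma^k_ij(gamma(tau)) gamma'^i(tau) V^j; h = 1/3; intermediate values shown to 6 dp
curve data and Christoffel symbols at the stage parameters:
  tau = 0.000000: gamma = (0.250000, 0.125000), gamma' = (0.000000, -0.500000); Gamma_xxx = 0.093264, Gamma_xxy = 0.186528, Gamma_xyy = 0.000000, Gamma_yxx = 0.341969, Gamma_yxy = 0.683938, Gamma_yyy = 0.000000
  tau = 0.166667: gamma = (0.250000, 0.041667), gamma' = (0.000000, -0.500000); Gamma_xxx = 0.010582, Gamma_xxy = 0.063492, Gamma_xyy = 0.000000, Gamma_yxx = 0.116402, Gamma_yxy = 0.698413, Gamma_yyy = 0.000000
  tau = 0.333333: gamma = (0.250000, -0.041667), gamma' = (0.000000, -0.500000); Gamma_xxx = 0.010582, Gamma_xxy = -0.063492, Gamma_xyy = 0.000000, Gamma_yxx = -0.116402, Gamma_yxy = 0.698413, Gamma_yyy = 0.000000
  tau = 0.500000: gamma = (0.250000, -0.125000), gamma' = (0.000000, -0.500000); Gamma_xxx = 0.093264, Gamma_xxy = -0.186528, Gamma_xyy = 0.000000, Gamma_yxx = -0.341969, Gamma_yxy = 0.683938, Gamma_yyy = 0.000000
  tau = 0.666667: gamma = (0.250000, -0.208333), gamma' = (0.000000, -0.500000); Gamma_xxx = 0.248756, Gamma_xxy = -0.298507, Gamma_xyy = 0.000000, Gamma_yxx = -0.547264, Gamma_yxy = 0.656716, Gamma_yyy = 0.000000
  tau = 0.833333: gamma = (0.250000, -0.291667), gamma' = (0.000000, -0.500000); Gamma_xxx = 0.460094, Gamma_xxy = -0.394366, Gamma_xyy = 0.000000, Gamma_yxx = -0.723005, Gamma_yxy = 0.619718, Gamma_yyy = 0.000000
  tau = 1.000000: gamma = (0.250000, -0.375000), gamma' = (0.000000, -0.500000); Gamma_xxx = 0.707424, Gamma_xxy = -0.471616, Gamma_xyy = 0.000000, Gamma_yxx = -0.864629, Gamma_yxy = 0.576419, Gamma_yyy = 0.000000
step 0: V^x = 2.0000, V^y = -0.3750
step 1: k1 = (0.186528, 0.683938), k2 = (0.064479, 0.709269), k3 = (0.063833, 0.702165), k4 = (-0.064168, 0.705843); V <- V + (h/6)(k1 + 2k2 + 2k3 + k4): V^x = 2.0211, V^y = -0.1410
step 2: k1 = (-0.064160, 0.705765), k2 = (-0.187495, 0.687481), k3 = (-0.185578, 0.680452), k4 = (-0.292417, 0.643318); V <- V + (h/6)(k1 + 2k2 + 2k3 + k4): V^x = 1.9598, V^y = 0.0860
step 3: k1 = (-0.292506, 0.643514), k2 = (-0.376825, 0.592154), k3 = (-0.374054, 0.587799), k4 = (-0.432733, 0.528896); V <- V + (h/6)(k1 + 2k2 + 2k3 + k4): V^x = 1.8361, V^y = 0.2822


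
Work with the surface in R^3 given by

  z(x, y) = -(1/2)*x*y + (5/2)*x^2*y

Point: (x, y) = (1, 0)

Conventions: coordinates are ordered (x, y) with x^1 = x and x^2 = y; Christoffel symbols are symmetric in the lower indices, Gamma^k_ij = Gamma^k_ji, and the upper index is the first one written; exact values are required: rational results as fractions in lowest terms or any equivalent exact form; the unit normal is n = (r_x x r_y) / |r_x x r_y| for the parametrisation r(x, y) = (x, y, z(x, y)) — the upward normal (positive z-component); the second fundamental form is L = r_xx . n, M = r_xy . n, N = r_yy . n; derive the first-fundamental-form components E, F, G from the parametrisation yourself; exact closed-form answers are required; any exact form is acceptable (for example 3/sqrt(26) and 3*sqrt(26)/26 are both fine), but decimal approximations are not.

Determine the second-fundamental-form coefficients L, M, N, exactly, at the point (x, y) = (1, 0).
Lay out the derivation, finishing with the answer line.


z_x = 0, z_y = 2, z_xx = 0, z_xy = 9/2, z_yy = 0
E = 1, F = 0, G = 5; answer radicand W^2 = 5
unnormalised second-form numerators: l = 0, m = 9/2, n = 0; L = l/sqrt(5), and similarly M = m/sqrt(W^2), N = n/sqrt(W^2)

Answer: L = 0, M = 9*sqrt(5)/10, N = 0


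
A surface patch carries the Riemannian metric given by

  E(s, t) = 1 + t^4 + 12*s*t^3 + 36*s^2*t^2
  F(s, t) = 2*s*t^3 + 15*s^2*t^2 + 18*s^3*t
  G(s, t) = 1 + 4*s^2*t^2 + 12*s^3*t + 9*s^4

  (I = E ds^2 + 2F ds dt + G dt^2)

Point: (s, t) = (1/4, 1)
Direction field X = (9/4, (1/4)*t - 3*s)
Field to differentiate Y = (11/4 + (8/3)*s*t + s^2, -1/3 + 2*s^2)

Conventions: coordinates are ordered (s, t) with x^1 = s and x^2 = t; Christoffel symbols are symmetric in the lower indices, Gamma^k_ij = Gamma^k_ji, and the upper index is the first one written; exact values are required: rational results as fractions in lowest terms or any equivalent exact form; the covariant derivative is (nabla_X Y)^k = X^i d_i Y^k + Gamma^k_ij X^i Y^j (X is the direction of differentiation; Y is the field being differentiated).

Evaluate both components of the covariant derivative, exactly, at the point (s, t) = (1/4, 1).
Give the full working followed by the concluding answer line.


E = 29/4, F = 55/32, G = 377/256 at the point
E_s = 30, E_t = 35/2, F_s = 103/8, F_t = 117/32, G_s = 77/16, G_t = 11/16
EG - F^2 = 1977/256;  g^inv = (256/1977) * [[377/256, -55/32], [-55/32, 29/4]]
first-kind symbols [ij,l] = (1/2)(d_i g_jl + d_j g_il - d_l g_ij): [ss,s] = E_s/2 = 15, [ss,t] = F_s - E_t/2 = 33/8, [st,s] = E_t/2 = 35/4, [st,t] = G_s/2 = 77/32, [tt,s] = F_t - G_s/2 = 5/4, [tt,t] = G_t/2 = 11/32
Gamma^s_ij = (G*[ij,s] - F*[ij,t])/(EG - F^2), Gamma^t_ij = (E*[ij,t] - F*[ij,s])/(EG - F^2)
Gamma_sss = 1280/659, Gamma_sst = 2240/1977, Gamma_stt = 320/1977, Gamma_tss = 352/659, Gamma_tst = 616/1977, Gamma_ttt = 88/1977
X = (9/4, -1/2), Y = (167/48, -5/24) at the point

Answer: (nabla_X Y)^s = 925771/47448, (nabla_X Y)^t = 136363/23724


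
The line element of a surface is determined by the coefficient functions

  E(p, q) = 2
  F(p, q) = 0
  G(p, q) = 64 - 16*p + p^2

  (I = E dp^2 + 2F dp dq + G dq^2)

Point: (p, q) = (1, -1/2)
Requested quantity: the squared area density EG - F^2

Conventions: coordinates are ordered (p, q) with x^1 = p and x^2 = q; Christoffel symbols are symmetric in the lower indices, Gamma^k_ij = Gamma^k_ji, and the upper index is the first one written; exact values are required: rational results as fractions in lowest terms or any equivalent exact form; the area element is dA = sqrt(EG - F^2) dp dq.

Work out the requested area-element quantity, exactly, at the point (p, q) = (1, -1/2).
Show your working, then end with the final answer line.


E = 2, F = 0, G = 49; EG - F^2 = 98

Answer: EG - F^2 = 98


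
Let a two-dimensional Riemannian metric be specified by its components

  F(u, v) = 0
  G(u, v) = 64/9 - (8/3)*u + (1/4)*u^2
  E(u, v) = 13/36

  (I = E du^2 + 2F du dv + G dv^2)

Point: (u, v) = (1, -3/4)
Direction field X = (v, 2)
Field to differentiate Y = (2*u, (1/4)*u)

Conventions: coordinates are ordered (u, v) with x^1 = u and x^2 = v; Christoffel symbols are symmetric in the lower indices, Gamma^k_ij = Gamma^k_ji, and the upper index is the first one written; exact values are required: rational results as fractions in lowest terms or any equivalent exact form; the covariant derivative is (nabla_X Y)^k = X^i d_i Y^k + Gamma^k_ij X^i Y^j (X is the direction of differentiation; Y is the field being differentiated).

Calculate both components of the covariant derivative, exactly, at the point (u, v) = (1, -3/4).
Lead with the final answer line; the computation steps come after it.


Answer: (nabla_X Y)^u = 0, (nabla_X Y)^v = -111/104

E = 13/36, F = 0, G = 169/36 at the point
E_u = 0, E_v = 0, F_u = 0, F_v = 0, G_u = -13/6, G_v = 0
EG - F^2 = 2197/1296;  g^inv = (1296/2197) * [[169/36, 0], [0, 13/36]]
first-kind symbols [ij,l] = (1/2)(d_i g_jl + d_j g_il - d_l g_ij): [uu,u] = E_u/2 = 0, [uu,v] = F_u - E_v/2 = 0, [uv,u] = E_v/2 = 0, [uv,v] = G_u/2 = -13/12, [vv,u] = F_v - G_u/2 = 13/12, [vv,v] = G_v/2 = 0
Gamma^u_ij = (G*[ij,u] - F*[ij,v])/(EG - F^2), Gamma^v_ij = (E*[ij,v] - F*[ij,u])/(EG - F^2)
Gamma_uuu = 0, Gamma_uuv = 0, Gamma_uvv = 3, Gamma_vuu = 0, Gamma_vuv = -3/13, Gamma_vvv = 0
X = (-3/4, 2), Y = (2, 1/4) at the point


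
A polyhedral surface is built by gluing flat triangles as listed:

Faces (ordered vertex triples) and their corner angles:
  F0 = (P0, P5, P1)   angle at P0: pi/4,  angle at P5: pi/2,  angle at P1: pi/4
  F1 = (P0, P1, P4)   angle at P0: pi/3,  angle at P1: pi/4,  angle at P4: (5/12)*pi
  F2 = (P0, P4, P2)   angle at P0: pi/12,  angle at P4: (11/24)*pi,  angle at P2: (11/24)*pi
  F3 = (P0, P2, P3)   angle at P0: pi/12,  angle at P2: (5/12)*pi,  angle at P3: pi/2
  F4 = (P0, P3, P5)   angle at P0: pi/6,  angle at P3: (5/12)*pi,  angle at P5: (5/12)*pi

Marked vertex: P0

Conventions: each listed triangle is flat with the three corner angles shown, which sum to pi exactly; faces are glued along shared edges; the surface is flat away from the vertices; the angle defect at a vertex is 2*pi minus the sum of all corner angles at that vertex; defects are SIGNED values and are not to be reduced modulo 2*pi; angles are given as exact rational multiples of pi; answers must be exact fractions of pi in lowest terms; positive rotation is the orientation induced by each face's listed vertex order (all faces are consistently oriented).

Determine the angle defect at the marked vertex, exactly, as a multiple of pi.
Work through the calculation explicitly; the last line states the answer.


Sum of corner angles at P0: (11/12)*pi
defect = 2*pi - (11/12)*pi

Answer: defect(P0) = (13/12)*pi


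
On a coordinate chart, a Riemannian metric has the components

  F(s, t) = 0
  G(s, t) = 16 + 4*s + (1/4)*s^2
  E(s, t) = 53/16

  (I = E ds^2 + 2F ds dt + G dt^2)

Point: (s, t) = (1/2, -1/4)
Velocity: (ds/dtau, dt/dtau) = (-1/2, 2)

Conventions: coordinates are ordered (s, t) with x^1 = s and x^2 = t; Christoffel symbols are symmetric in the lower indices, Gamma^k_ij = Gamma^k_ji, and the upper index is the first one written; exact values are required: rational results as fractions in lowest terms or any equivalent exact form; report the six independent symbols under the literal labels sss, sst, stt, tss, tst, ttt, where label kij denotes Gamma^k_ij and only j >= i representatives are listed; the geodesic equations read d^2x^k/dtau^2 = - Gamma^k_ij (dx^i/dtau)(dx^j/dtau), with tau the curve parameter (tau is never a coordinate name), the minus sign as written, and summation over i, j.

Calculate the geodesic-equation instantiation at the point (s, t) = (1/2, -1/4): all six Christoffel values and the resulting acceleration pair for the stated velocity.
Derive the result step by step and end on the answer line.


E = 53/16, F = 0, G = 289/16 at the point
E_s = 0, E_t = 0, F_s = 0, F_t = 0, G_s = 17/4, G_t = 0
EG - F^2 = 15317/256;  g^inv = (256/15317) * [[289/16, 0], [0, 53/16]]
first-kind symbols [ij,l] = (1/2)(d_i g_jl + d_j g_il - d_l g_ij): [ss,s] = E_s/2 = 0, [ss,t] = F_s - E_t/2 = 0, [st,s] = E_t/2 = 0, [st,t] = G_s/2 = 17/8, [tt,s] = F_t - G_s/2 = -17/8, [tt,t] = G_t/2 = 0
Gamma^s_ij = (G*[ij,s] - F*[ij,t])/(EG - F^2), Gamma^t_ij = (E*[ij,t] - F*[ij,s])/(EG - F^2)
Gamma_sss = 0, Gamma_sst = 0, Gamma_stt = -34/53, Gamma_tss = 0, Gamma_tst = 2/17, Gamma_ttt = 0
d^2s/dtau^2 = -(Gamma_sss*(-1/2)^2 + 2*Gamma_sst*(-1/2)*(2) + Gamma_stt*(2)^2) = 136/53
d^2t/dtau^2 = -(Gamma_tss*(-1/2)^2 + 2*Gamma_tst*(-1/2)*(2) + Gamma_ttt*(2)^2) = 4/17

Answer: Gamma_sss = 0, Gamma_sst = 0, Gamma_stt = -34/53, Gamma_tss = 0, Gamma_tst = 2/17, Gamma_ttt = 0; accelerations (d^2s/dtau^2, d^2t/dtau^2) = (136/53, 4/17)


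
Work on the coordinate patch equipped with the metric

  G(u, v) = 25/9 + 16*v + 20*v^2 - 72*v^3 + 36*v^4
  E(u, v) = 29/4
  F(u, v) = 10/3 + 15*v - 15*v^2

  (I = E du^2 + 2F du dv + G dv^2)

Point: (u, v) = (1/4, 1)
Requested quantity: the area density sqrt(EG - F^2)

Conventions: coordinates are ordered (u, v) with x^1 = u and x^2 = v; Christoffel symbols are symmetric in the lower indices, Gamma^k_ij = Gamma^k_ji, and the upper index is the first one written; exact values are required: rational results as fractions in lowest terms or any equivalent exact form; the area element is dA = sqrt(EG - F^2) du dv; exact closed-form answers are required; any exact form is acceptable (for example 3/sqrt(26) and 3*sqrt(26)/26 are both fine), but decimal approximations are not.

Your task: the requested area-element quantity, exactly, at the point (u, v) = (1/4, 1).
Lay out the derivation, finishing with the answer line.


E = 29/4, F = 10/3, G = 25/9; EG - F^2 = 325/36

Answer: sqrt(EG - F^2) = 5*sqrt(13)/6


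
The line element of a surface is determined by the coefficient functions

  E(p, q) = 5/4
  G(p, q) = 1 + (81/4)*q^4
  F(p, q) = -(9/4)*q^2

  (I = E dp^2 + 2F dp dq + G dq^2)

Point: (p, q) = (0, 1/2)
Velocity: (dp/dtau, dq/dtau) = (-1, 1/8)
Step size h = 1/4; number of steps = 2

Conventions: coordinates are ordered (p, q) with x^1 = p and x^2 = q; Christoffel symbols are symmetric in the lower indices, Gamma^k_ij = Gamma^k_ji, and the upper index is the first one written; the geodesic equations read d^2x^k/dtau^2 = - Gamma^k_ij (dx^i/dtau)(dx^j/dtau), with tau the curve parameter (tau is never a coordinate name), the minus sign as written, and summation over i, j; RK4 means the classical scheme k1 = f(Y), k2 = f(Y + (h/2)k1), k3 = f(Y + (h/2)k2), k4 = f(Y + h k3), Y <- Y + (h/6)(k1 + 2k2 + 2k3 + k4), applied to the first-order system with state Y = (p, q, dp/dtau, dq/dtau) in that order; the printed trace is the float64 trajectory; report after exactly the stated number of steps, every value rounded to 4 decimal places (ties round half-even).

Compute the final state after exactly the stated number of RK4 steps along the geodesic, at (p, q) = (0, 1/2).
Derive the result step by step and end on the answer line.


f(Y) = (dp/dtau, dq/dtau, -Gamma^p_ij Y'^i Y'^j, -Gamma^q_ij Y'^i Y'^j) with the Gammas evaluated at the stage position; h = 0.250000; intermediate values shown to 6 dp
step 0: p = 0.0000, q = 0.5000, dp/dtau = -1.0000, dq/dtau = 0.1250
step 1:
  k1: at (p, q) = (0.000000, 0.500000), (dp/dtau, dq/dtau) = (-1.000000, 0.125000); Gamma_ppp = 0.000000, Gamma_ppq = 0.000000, Gamma_pqq = -0.894410, Gamma_qpp = 0.000000, Gamma_qpq = 0.000000, Gamma_qqq = 2.012422; k1 = (-1.000000, 0.125000, 0.013975, -0.031444)
  k2: at (p, q) = (-0.125000, 0.515625), (dp/dtau, dq/dtau) = (-0.998253, 0.121069); Gamma_ppp = 0.000000, Gamma_ppq = 0.000000, Gamma_pqq = -0.865336, Gamma_qpp = 0.000000, Gamma_qpq = 0.000000, Gamma_qqq = 2.070596; k2 = (-0.998253, 0.121069, 0.012684, -0.030350)
  k3: at (p, q) = (-0.124782, 0.515134), (dp/dtau, dq/dtau) = (-0.998415, 0.121206); Gamma_ppp = 0.000000, Gamma_ppq = 0.000000, Gamma_pqq = -0.866272, Gamma_qpp = 0.000000, Gamma_qpq = 0.000000, Gamma_qqq = 2.068886; k3 = (-0.998415, 0.121206, 0.012726, -0.030394)
  k4: at (p, q) = (-0.249604, 0.530302), (dp/dtau, dq/dtau) = (-0.996818, 0.117402); Gamma_ppp = 0.000000, Gamma_ppq = 0.000000, Gamma_pqq = -0.836889, Gamma_qpp = 0.000000, Gamma_qpq = 0.000000, Gamma_qqq = 2.118147; k4 = (-0.996818, 0.117402, 0.011535, -0.029195)
  Y <- Y + (h/6)(k1 + 2k2 + 2k3 + k4): p = -0.2496, q = 0.5303, dp/dtau = -0.9968, dq/dtau = 0.1174
step 2:
  k1: at (p, q) = (-0.249590, 0.530290), (dp/dtau, dq/dtau) = (-0.996820, 0.117411); Gamma_ppp = 0.000000, Gamma_ppq = 0.000000, Gamma_pqq = -0.836912, Gamma_qpp = 0.000000, Gamma_qpq = 0.000000, Gamma_qqq = 2.118112; k1 = (-0.996820, 0.117411, 0.011537, -0.029199)
  k2: at (p, q) = (-0.374192, 0.544966), (dp/dtau, dq/dtau) = (-0.995377, 0.113761); Gamma_ppp = 0.000000, Gamma_ppq = 0.000000, Gamma_pqq = -0.807732, Gamma_qpp = 0.000000, Gamma_qpq = 0.000000, Gamma_qqq = 2.158982; k2 = (-0.995377, 0.113761, 0.010453, -0.027941)
  k3: at (p, q) = (-0.374012, 0.544510), (dp/dtau, dq/dtau) = (-0.995513, 0.113919); Gamma_ppp = 0.000000, Gamma_ppq = 0.000000, Gamma_pqq = -0.808647, Gamma_qpp = 0.000000, Gamma_qpq = 0.000000, Gamma_qqq = 2.157810; k3 = (-0.995513, 0.113919, 0.010494, -0.028003)
  k4: at (p, q) = (-0.498468, 0.558769), (dp/dtau, dq/dtau) = (-0.994196, 0.110411); Gamma_ppp = 0.000000, Gamma_ppq = 0.000000, Gamma_pqq = -0.779911, Gamma_qpp = 0.000000, Gamma_qpq = 0.000000, Gamma_qqq = 2.191557; k4 = (-0.994196, 0.110411, 0.009508, -0.026716)
  Y <- Y + (h/6)(k1 + 2k2 + 2k3 + k4): p = -0.4985, q = 0.5588, dp/dtau = -0.9942, dq/dtau = 0.1104

Answer: p = -0.4985, q = 0.5588, dp/dtau = -0.9942, dq/dtau = 0.1104


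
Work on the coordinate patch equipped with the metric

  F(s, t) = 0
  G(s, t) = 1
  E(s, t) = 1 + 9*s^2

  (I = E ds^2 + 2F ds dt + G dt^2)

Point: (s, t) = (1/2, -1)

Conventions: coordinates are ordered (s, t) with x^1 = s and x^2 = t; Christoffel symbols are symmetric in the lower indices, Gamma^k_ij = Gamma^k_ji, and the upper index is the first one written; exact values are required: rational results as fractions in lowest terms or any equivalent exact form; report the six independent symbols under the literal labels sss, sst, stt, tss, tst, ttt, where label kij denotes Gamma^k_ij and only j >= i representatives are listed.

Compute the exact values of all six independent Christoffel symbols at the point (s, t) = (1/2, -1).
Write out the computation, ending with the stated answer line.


E = 13/4, F = 0, G = 1 at the point
E_s = 9, E_t = 0, F_s = 0, F_t = 0, G_s = 0, G_t = 0
EG - F^2 = 13/4;  g^inv = (4/13) * [[1, 0], [0, 13/4]]
first-kind symbols [ij,l] = (1/2)(d_i g_jl + d_j g_il - d_l g_ij): [ss,s] = E_s/2 = 9/2, [ss,t] = F_s - E_t/2 = 0, [st,s] = E_t/2 = 0, [st,t] = G_s/2 = 0, [tt,s] = F_t - G_s/2 = 0, [tt,t] = G_t/2 = 0
Gamma^s_ij = (G*[ij,s] - F*[ij,t])/(EG - F^2), Gamma^t_ij = (E*[ij,t] - F*[ij,s])/(EG - F^2)

Answer: Gamma_sss = 18/13, Gamma_sst = 0, Gamma_stt = 0, Gamma_tss = 0, Gamma_tst = 0, Gamma_ttt = 0


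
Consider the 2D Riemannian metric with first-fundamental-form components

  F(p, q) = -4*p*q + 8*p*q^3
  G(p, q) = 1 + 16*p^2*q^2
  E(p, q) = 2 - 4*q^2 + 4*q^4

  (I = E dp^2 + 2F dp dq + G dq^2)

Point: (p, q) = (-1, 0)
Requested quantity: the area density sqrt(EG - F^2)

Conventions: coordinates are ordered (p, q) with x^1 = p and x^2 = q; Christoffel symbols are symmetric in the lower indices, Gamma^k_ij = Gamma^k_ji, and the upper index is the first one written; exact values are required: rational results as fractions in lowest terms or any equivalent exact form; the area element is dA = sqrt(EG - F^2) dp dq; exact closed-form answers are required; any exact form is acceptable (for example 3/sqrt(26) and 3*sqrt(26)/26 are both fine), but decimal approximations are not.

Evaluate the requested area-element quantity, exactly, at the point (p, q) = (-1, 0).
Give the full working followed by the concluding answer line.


E = 2, F = 0, G = 1; EG - F^2 = 2

Answer: sqrt(EG - F^2) = sqrt(2)


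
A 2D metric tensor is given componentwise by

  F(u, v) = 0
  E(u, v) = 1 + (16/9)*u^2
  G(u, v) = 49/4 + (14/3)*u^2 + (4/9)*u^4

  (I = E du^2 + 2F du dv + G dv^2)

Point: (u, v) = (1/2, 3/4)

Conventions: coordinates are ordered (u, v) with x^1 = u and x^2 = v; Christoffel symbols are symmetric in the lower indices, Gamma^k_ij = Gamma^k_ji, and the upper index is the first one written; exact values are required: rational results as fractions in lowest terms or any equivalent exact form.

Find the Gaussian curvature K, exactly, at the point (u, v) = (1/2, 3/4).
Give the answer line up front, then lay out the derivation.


Answer: K = -324/1859

E = 13/9, F = 0, G = 121/9, EG - F^2 = 1573/81 at the point
E_u = 16/9, E_v = 0, F_u = 0, F_v = 0, G_u = 44/9, G_v = 0
E_vv = 0, F_uv = 0, G_uu = 32/3
Using the Brioschi determinant formula for K from the metric derivatives:
M1 = [[-E_vv/2 + F_uv - G_uu/2, E_u/2, F_u - E_v/2], [F_v - G_u/2, E, F], [G_v/2, F, G]] = [[-16/3, 8/9, 0], [-22/9, 13/9, 0], [0, 0, 121/9]]; det M1 = -54208/729
M2 = [[0, E_v/2, G_u/2], [E_v/2, E, F], [G_u/2, F, G]] = [[0, 0, 22/9], [0, 13/9, 0], [22/9, 0, 121/9]]; det M2 = -6292/729
det M1 - det M2 = -5324/81; K = -5324/81 / (1573/81)^2 = -324/1859


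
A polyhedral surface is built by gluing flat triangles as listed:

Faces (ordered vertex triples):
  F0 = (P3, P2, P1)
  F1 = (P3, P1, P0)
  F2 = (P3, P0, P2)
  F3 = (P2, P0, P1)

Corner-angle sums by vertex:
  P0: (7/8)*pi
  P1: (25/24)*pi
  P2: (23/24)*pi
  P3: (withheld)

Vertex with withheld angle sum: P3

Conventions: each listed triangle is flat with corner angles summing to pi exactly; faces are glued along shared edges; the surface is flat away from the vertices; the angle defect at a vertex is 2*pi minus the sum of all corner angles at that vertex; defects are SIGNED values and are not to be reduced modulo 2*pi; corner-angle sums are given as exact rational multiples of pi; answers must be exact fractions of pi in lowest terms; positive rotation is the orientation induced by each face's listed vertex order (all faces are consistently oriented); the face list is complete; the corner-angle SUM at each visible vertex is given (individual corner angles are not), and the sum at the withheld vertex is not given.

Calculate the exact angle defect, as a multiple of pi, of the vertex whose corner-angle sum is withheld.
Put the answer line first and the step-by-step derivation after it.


Answer: defect(P3) = (7/8)*pi

V = 4, E = 6, F = 4; chi = V - E + F = 2
Gauss-Bonnet: total defect = 2*pi*chi = 4*pi; visible defects sum to (25/8)*pi


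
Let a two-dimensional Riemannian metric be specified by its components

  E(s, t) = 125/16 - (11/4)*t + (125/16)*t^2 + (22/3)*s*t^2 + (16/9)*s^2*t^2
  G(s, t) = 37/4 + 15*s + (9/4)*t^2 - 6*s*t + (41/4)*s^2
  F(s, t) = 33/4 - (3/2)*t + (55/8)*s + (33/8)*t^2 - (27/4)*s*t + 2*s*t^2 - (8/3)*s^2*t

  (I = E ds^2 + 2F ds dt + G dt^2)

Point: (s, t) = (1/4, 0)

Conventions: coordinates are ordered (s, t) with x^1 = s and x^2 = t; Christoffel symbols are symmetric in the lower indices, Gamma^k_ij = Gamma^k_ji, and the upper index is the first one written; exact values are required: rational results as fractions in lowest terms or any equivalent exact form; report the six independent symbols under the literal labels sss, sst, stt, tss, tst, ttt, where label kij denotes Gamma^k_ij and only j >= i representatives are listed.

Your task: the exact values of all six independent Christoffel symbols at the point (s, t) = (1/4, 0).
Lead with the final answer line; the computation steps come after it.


Answer: Gamma_sss = -21054/1841, Gamma_sst = -30481/1841, Gamma_stt = -44937/1841, Gamma_tss = 16500/1841, Gamma_tst = 23634/1841, Gamma_ttt = 98218/5523

E = 125/16, F = 319/32, G = 873/64 at the point
E_s = 0, E_t = -11/4, F_s = 55/8, F_t = -161/48, G_s = 161/8, G_t = -3/2
EG - F^2 = 1841/256;  g^inv = (256/1841) * [[873/64, -319/32], [-319/32, 125/16]]
first-kind symbols [ij,l] = (1/2)(d_i g_jl + d_j g_il - d_l g_ij): [ss,s] = E_s/2 = 0, [ss,t] = F_s - E_t/2 = 33/4, [st,s] = E_t/2 = -11/8, [st,t] = G_s/2 = 161/16, [tt,s] = F_t - G_s/2 = -161/12, [tt,t] = G_t/2 = -3/4
Gamma^s_ij = (G*[ij,s] - F*[ij,t])/(EG - F^2), Gamma^t_ij = (E*[ij,t] - F*[ij,s])/(EG - F^2)


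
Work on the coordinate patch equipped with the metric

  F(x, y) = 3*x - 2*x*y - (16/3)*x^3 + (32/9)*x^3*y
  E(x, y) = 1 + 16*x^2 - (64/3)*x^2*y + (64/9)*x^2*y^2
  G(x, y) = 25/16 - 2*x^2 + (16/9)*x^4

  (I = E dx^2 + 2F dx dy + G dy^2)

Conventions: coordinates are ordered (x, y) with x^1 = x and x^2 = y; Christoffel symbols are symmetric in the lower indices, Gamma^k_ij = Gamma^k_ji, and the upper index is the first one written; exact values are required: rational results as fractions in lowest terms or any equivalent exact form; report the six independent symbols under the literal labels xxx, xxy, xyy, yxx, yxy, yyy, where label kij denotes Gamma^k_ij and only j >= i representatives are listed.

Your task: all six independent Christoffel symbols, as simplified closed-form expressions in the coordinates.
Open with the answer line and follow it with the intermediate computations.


Answer: Gamma_xxx = (1024*x*y^2 - 3072*x*y + 2304*x)/(256*x^4 + 1024*x^2*y^2 - 3072*x^2*y + 2016*x^2 + 225), Gamma_xxy = (1024*x^2*y - 1536*x^2)/(256*x^4 + 1024*x^2*y^2 - 3072*x^2*y + 2016*x^2 + 225), Gamma_xyy = 0, Gamma_yxx = (512*x^2*y - 768*x^2 - 288*y + 432)/(256*x^4 + 1024*x^2*y^2 - 3072*x^2*y + 2016*x^2 + 225), Gamma_yxy = (512*x^3 - 288*x)/(256*x^4 + 1024*x^2*y^2 - 3072*x^2*y + 2016*x^2 + 225), Gamma_yyy = 0

E = 1 + 16*x^2 - (64/3)*x^2*y + (64/9)*x^2*y^2; F = 3*x - 2*x*y - (16/3)*x^3 + (32/9)*x^3*y; G = 25/16 - 2*x^2 + (16/9)*x^4
Gamma^k_ij = (1/2) g^{kl} (d_i g_jl + d_j g_il - d_l g_ij), with g^inv = (1/(EG-F^2)) [[G, -F], [-F, E]]
first partials: E_x = 32*x - (128/3)*x*y + (128/9)*x*y^2, E_y = -(64/3)*x^2 + (128/9)*x^2*y, F_x = 3 - 2*y - 16*x^2 + (32/3)*x^2*y, F_y = -2*x + (32/9)*x^3, G_x = -4*x + (64/9)*x^3, G_y = 0
D = EG - F^2 = 25/16 + 14*x^2 - (64/3)*x^2*y + (64/9)*x^2*y^2 + (16/9)*x^4
expanded: Gamma^x_xx = (G E_x - 2F F_x + F E_y)/(2D), Gamma^x_xy = (G E_y - F G_x)/(2D), Gamma^x_yy = (2G F_y - G G_x - F G_y)/(2D), Gamma^y_xx = (2E F_x - E E_y - F E_x)/(2D), Gamma^y_xy = (E G_x - F E_y)/(2D), Gamma^y_yy = (E G_y - 2F F_y + F G_x)/(2D); substitute and cancel common factors
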